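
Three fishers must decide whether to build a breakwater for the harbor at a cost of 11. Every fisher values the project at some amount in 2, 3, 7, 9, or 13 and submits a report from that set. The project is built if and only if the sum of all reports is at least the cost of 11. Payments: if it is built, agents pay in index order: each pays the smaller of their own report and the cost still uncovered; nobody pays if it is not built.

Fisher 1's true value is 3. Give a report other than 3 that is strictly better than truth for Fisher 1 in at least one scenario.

Suppose Fisher 2 reports 2 and Fisher 3 reports 7.
Report 3: project built, pays 3, utility 3 - 3 = 0.
Report 2: project built, pays 2, utility 3 - 2 = 1.
So reporting 2 beats truth here (1 > 0).

2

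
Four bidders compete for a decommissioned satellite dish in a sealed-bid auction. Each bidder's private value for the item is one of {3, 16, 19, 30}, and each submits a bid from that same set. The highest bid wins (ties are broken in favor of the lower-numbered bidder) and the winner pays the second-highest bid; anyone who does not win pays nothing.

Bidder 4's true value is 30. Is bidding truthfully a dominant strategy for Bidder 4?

Yes

Check each profile of the others' bids and compare truth against every alternative bid.
Others bid (3, 3, 19): truth gives 11, best alternative gives 0.
Others bid (3, 16, 19): truth gives 11, best alternative gives 0.
Others bid (3, 19, 3): truth gives 11, best alternative gives 0.
Others bid (3, 19, 16): truth gives 11, best alternative gives 0.
Others bid (3, 19, 19): truth gives 11, best alternative gives 0.
Others bid (16, 3, 19): truth gives 11, best alternative gives 0.
(Remaining 58 profiles checked similarly; truth is weakly best in each.)
In every case the truthful bid is at least as good as any alternative, so it is a dominant strategy.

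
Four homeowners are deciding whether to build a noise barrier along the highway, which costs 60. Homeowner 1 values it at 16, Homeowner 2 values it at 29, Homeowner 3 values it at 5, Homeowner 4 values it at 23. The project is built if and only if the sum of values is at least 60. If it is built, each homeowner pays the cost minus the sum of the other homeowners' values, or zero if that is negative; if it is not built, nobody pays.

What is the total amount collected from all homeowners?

29

Total value 73 ≥ cost 60, so it is built.
Homeowner 1: others sum to 57; max(0, 60 - 57) = 3.
Homeowner 2: others sum to 44; max(0, 60 - 44) = 16.
Homeowner 3: others sum to 68; max(0, 60 - 68) = 0.
Homeowner 4: others sum to 50; max(0, 60 - 50) = 10.
Total collected = 3 + 16 + 0 + 10 = 29.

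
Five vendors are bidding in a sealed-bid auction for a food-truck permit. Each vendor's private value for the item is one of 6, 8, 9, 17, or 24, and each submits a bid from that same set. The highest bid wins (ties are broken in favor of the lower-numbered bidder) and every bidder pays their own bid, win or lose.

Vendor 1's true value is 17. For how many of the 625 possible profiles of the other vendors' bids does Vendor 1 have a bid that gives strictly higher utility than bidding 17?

450

Others bid (6, 6, 6, 6): truth gives 0; bid 6 gives 11 > 0. Violating.
Others bid (6, 6, 6, 8): truth gives 0; bid 8 gives 9 > 0. Violating.
Others bid (6, 6, 6, 9): truth gives 0; bid 9 gives 8 > 0. Violating.
Others bid (6, 6, 6, 24): truth gives -17; bid 6 gives -6 > -17. Violating.
Others bid (6, 6, 6, 17): truth gives 0; no alternative beats it.
Others bid (6, 6, 8, 17): truth gives 0; no alternative beats it.
(Checking all 625 profiles: 450 have a profitable deviation, 175 do not.)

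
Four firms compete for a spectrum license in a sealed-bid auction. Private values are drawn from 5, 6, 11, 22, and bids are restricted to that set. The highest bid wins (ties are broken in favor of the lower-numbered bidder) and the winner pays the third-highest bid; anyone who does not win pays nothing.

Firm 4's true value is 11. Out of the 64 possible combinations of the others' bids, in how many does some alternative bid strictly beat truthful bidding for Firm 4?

12

Others bid (5, 5, 11): truth gives 0; bid 22 gives 6 > 0. Violating.
Others bid (5, 6, 11): truth gives 0; bid 22 gives 5 > 0. Violating.
Others bid (5, 11, 5): truth gives 0; bid 22 gives 6 > 0. Violating.
Others bid (5, 11, 6): truth gives 0; bid 22 gives 5 > 0. Violating.
Others bid (5, 5, 5): truth gives 6; no alternative beats it.
Others bid (5, 5, 6): truth gives 6; no alternative beats it.
(Checking all 64 profiles: 12 have a profitable deviation, 52 do not.)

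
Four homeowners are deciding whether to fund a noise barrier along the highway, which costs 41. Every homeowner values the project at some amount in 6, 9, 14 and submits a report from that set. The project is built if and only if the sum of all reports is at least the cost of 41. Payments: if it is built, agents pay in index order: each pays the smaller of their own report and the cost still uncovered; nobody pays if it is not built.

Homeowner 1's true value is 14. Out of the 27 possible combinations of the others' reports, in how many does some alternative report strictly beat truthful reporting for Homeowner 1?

Others report (6, 14, 14): truth gives 0; report 9 gives 5 > 0. Violating.
Others report (9, 9, 14): truth gives 0; report 9 gives 5 > 0. Violating.
Others report (9, 14, 9): truth gives 0; report 9 gives 5 > 0. Violating.
Others report (9, 14, 14): truth gives 0; report 6 gives 8 > 0. Violating.
Others report (6, 6, 6): truth gives 0; no alternative beats it.
Others report (6, 6, 9): truth gives 0; no alternative beats it.
(Checking all 27 profiles: 10 have a profitable deviation, 17 do not.)

10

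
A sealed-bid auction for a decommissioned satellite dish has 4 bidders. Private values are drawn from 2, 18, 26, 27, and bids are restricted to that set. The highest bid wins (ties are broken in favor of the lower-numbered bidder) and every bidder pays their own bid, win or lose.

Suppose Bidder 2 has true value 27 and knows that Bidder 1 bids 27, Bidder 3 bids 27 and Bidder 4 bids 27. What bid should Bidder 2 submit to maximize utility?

2

Bid 2: loses but pays 2, utility -2.
Bid 18: loses but pays 18, utility -18.
Bid 26: loses but pays 26, utility -26.
Bid 27: loses but pays 27, utility -27.
The best choice is 2 with utility -2.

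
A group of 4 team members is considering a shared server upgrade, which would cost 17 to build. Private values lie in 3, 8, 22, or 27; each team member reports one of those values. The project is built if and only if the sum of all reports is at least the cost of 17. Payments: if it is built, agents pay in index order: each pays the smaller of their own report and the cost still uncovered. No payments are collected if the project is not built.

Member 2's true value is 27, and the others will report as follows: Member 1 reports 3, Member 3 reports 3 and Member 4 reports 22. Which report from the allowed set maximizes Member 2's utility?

Report 3: project built, pays 3, utility 27 - 3 = 24.
Report 8: project built, pays 8, utility 27 - 8 = 19.
Report 22: project built, pays 14, utility 27 - 14 = 13.
Report 27: project built, pays 14, utility 27 - 14 = 13.
The best choice is 3 with utility 24.

3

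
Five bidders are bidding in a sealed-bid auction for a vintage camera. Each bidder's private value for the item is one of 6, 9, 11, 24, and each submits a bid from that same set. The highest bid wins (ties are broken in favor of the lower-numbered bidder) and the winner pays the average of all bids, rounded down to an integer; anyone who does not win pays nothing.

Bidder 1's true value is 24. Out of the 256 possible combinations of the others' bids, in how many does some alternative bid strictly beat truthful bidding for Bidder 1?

Others bid (6, 6, 6, 6): truth gives 15; bid 6 gives 18 > 15. Violating.
Others bid (6, 6, 6, 9): truth gives 14; bid 9 gives 17 > 14. Violating.
Others bid (6, 6, 6, 11): truth gives 14; bid 11 gives 16 > 14. Violating.
Others bid (6, 6, 9, 6): truth gives 14; bid 9 gives 17 > 14. Violating.
Others bid (6, 6, 6, 24): truth gives 11; no alternative beats it.
Others bid (6, 6, 9, 24): truth gives 11; no alternative beats it.
(Checking all 256 profiles: 81 have a profitable deviation, 175 do not.)

81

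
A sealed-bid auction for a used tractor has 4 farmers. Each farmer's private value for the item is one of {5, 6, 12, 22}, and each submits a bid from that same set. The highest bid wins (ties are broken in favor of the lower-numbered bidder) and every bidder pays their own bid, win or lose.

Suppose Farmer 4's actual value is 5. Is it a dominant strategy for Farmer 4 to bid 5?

No

Consider the case where Farmer 1 bids 5, Farmer 2 bids 5 and Farmer 3 bids 5.
Truthful bid 5: loses but pays 5, utility -5.
Bid 6 instead: wins, pays 6, utility 5 - 6 = -1.
Since -1 > -5, bidding 6 is strictly better here, so truthful bidding is not dominant.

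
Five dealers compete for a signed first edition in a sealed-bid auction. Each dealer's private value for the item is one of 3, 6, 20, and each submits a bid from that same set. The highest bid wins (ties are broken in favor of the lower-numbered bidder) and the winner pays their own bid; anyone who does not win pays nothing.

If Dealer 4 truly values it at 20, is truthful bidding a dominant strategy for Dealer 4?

No

Consider the case where Dealer 1 bids 3, Dealer 2 bids 3, Dealer 3 bids 3 and Dealer 5 bids 3.
Truthful bid 20: wins, pays 20, utility 20 - 20 = 0.
Bid 6 instead: wins, pays 6, utility 20 - 6 = 14.
Since 14 > 0, bidding 6 is strictly better here, so truthful bidding is not dominant.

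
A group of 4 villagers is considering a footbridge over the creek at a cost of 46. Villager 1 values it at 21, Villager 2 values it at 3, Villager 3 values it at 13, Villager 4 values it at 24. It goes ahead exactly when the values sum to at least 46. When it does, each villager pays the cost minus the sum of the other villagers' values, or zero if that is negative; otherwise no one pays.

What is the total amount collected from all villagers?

Total value 61 ≥ cost 46, so it is built.
Villager 1: others sum to 40; max(0, 46 - 40) = 6.
Villager 2: others sum to 58; max(0, 46 - 58) = 0.
Villager 3: others sum to 48; max(0, 46 - 48) = 0.
Villager 4: others sum to 37; max(0, 46 - 37) = 9.
Total collected = 6 + 0 + 0 + 9 = 15.

15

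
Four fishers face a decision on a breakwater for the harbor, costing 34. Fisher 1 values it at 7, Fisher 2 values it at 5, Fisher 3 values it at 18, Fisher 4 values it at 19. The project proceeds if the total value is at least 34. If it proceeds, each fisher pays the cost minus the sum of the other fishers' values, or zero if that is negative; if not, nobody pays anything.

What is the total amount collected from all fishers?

7

Total value 49 ≥ cost 34, so it is built.
Fisher 1: others sum to 42; max(0, 34 - 42) = 0.
Fisher 2: others sum to 44; max(0, 34 - 44) = 0.
Fisher 3: others sum to 31; max(0, 34 - 31) = 3.
Fisher 4: others sum to 30; max(0, 34 - 30) = 4.
Total collected = 0 + 0 + 3 + 4 = 7.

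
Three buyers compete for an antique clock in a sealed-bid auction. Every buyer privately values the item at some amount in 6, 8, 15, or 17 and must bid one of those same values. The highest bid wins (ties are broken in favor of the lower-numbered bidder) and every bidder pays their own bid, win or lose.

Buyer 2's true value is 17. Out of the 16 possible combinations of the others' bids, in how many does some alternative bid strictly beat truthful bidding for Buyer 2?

10

Others bid (6, 6): truth gives 0; bid 8 gives 9 > 0. Violating.
Others bid (6, 8): truth gives 0; bid 8 gives 9 > 0. Violating.
Others bid (6, 15): truth gives 0; bid 15 gives 2 > 0. Violating.
Others bid (8, 6): truth gives 0; bid 15 gives 2 > 0. Violating.
Others bid (6, 17): truth gives 0; no alternative beats it.
Others bid (8, 17): truth gives 0; no alternative beats it.
(Checking all 16 profiles: 10 have a profitable deviation, 6 do not.)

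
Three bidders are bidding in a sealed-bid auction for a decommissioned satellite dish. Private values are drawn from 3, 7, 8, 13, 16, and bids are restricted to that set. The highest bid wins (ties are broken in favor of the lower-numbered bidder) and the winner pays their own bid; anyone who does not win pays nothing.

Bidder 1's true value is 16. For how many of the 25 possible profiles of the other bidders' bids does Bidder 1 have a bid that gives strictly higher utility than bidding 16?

16

Others bid (3, 3): truth gives 0; bid 3 gives 13 > 0. Violating.
Others bid (3, 7): truth gives 0; bid 7 gives 9 > 0. Violating.
Others bid (3, 8): truth gives 0; bid 8 gives 8 > 0. Violating.
Others bid (3, 13): truth gives 0; bid 13 gives 3 > 0. Violating.
Others bid (3, 16): truth gives 0; no alternative beats it.
Others bid (7, 16): truth gives 0; no alternative beats it.
(Checking all 25 profiles: 16 have a profitable deviation, 9 do not.)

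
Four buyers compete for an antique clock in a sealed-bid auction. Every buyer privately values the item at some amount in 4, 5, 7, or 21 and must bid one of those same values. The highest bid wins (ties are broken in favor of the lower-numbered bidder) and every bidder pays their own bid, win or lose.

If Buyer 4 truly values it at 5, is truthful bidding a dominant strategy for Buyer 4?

Consider the case where Buyer 1 bids 4, Buyer 2 bids 4 and Buyer 3 bids 5.
Truthful bid 5: loses but pays 5, utility -5.
Bid 4 instead: loses but pays 4, utility -4.
Since -4 > -5, bidding 4 is strictly better here, so truthful bidding is not dominant.

No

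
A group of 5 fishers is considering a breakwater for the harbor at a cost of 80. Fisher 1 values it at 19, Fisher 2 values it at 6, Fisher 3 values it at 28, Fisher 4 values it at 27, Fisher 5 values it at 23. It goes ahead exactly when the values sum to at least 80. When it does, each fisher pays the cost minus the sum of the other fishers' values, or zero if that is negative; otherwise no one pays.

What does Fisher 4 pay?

Total value 103 ≥ cost 80, so the project is built.
The other fishers' values sum to 76.
Cost minus that sum is 80 - 76 = 4.

4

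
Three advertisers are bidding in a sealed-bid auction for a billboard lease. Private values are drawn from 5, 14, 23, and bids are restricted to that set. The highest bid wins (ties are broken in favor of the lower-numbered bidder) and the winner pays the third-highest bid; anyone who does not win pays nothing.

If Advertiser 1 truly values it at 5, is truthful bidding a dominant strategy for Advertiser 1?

Check each profile of the others' bids and compare truth against every alternative bid.
Others bid (14, 14): truth gives 0, best alternative gives -9.
Others bid (5, 5): truth gives 0, best alternative gives 0.
Others bid (5, 14): truth gives 0, best alternative gives 0.
Others bid (5, 23): truth gives 0, best alternative gives 0.
Others bid (14, 5): truth gives 0, best alternative gives 0.
Others bid (14, 23): truth gives 0, best alternative gives 0.
(Remaining 3 profiles checked similarly; truth is weakly best in each.)
In every case the truthful bid is at least as good as any alternative, so it is a dominant strategy.

Yes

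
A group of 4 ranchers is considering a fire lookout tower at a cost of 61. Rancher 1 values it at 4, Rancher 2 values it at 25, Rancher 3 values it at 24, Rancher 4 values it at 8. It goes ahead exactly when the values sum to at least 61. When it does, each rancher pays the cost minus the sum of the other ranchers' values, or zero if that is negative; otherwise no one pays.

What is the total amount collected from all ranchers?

Total value 61 ≥ cost 61, so it is built.
Rancher 1: others sum to 57; max(0, 61 - 57) = 4.
Rancher 2: others sum to 36; max(0, 61 - 36) = 25.
Rancher 3: others sum to 37; max(0, 61 - 37) = 24.
Rancher 4: others sum to 53; max(0, 61 - 53) = 8.
Total collected = 4 + 25 + 24 + 8 = 61.

61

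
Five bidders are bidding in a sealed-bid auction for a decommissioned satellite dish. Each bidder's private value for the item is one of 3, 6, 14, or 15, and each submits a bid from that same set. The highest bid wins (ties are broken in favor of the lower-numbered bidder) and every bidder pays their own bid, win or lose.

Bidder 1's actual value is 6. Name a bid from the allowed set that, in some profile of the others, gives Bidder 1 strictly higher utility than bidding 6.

Suppose Bidder 2 bids 3, Bidder 3 bids 3, Bidder 4 bids 3 and Bidder 5 bids 3.
Bid 6: wins, pays 6, utility 6 - 6 = 0.
Bid 3: wins, pays 3, utility 6 - 3 = 3.
So bidding 3 beats truth here (3 > 0).

3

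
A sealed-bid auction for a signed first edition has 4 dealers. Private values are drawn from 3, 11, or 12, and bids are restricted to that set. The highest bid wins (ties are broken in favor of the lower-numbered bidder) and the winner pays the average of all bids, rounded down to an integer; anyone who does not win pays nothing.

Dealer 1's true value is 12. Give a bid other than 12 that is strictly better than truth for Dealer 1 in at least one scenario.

Suppose Dealer 2 bids 3, Dealer 3 bids 3 and Dealer 4 bids 3.
Bid 12: wins, pays 5, utility 12 - 5 = 7.
Bid 3: wins, pays 3, utility 12 - 3 = 9.
So bidding 3 beats truth here (9 > 7).

3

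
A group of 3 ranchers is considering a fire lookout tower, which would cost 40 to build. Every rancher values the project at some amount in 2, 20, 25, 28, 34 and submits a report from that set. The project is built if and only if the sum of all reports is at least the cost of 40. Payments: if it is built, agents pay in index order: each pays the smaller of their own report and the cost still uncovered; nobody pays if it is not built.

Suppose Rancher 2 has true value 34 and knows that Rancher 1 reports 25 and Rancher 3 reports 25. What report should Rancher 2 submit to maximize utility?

Report 2: project built, pays 2, utility 34 - 2 = 32.
Report 20: project built, pays 15, utility 34 - 15 = 19.
Report 25: project built, pays 15, utility 34 - 15 = 19.
Report 28: project built, pays 15, utility 34 - 15 = 19.
Report 34: project built, pays 15, utility 34 - 15 = 19.
The best choice is 2 with utility 32.

2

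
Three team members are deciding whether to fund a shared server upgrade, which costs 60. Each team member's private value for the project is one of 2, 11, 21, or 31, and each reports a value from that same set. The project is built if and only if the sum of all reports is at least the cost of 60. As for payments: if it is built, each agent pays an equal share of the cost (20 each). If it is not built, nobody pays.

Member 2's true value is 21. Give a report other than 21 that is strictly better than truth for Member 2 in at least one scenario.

Suppose Member 1 reports 2 and Member 3 reports 31.
Report 21: project not built, utility 0.
Report 31: project built, pays 20, utility 21 - 20 = 1.
So reporting 31 beats truth here (1 > 0).

31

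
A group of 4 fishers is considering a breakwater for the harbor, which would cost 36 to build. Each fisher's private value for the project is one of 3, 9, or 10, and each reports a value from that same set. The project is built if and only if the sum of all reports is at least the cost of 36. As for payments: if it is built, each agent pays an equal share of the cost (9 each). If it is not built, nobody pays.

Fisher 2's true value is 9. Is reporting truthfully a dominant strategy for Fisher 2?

Yes

Check each profile of the others' reports and compare truth against every alternative report.
Others report (3, 3, 3): truth gives 0, best alternative gives 0.
Others report (3, 3, 9): truth gives 0, best alternative gives 0.
Others report (3, 3, 10): truth gives 0, best alternative gives 0.
Others report (3, 9, 3): truth gives 0, best alternative gives 0.
Others report (3, 9, 9): truth gives 0, best alternative gives 0.
Others report (3, 9, 10): truth gives 0, best alternative gives 0.
(Remaining 21 profiles checked similarly; truth is weakly best in each.)
In every case the truthful report is at least as good as any alternative, so it is a dominant strategy.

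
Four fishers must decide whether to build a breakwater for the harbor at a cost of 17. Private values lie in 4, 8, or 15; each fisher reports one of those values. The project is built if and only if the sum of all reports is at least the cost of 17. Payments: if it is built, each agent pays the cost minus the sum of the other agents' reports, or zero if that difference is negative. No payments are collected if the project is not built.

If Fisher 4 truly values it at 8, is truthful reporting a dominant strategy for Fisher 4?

Check each profile of the others' reports and compare truth against every alternative report.
Others report (4, 4, 15): truth gives 8, best alternative gives 8.
Others report (4, 8, 8): truth gives 8, best alternative gives 8.
Others report (4, 8, 15): truth gives 8, best alternative gives 8.
Others report (4, 15, 4): truth gives 8, best alternative gives 8.
Others report (4, 15, 8): truth gives 8, best alternative gives 8.
Others report (4, 15, 15): truth gives 8, best alternative gives 8.
(Remaining 21 profiles checked similarly; truth is weakly best in each.)
In every case the truthful report is at least as good as any alternative, so it is a dominant strategy.

Yes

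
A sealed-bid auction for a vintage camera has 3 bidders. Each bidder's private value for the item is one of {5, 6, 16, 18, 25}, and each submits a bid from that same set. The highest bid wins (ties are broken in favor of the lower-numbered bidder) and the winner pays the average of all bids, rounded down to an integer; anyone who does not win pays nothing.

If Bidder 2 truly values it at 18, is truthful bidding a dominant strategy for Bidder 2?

Consider the case where Bidder 1 bids 5 and Bidder 3 bids 5.
Truthful bid 18: wins, pays 9, utility 18 - 9 = 9.
Bid 6 instead: wins, pays 5, utility 18 - 5 = 13.
Since 13 > 9, bidding 6 is strictly better here, so truthful bidding is not dominant.

No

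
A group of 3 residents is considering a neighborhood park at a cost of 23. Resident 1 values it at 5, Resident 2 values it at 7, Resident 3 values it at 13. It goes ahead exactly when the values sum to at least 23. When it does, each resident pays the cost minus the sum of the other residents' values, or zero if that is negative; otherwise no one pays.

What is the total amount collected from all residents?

Total value 25 ≥ cost 23, so it is built.
Resident 1: others sum to 20; max(0, 23 - 20) = 3.
Resident 2: others sum to 18; max(0, 23 - 18) = 5.
Resident 3: others sum to 12; max(0, 23 - 12) = 11.
Total collected = 3 + 5 + 11 = 19.

19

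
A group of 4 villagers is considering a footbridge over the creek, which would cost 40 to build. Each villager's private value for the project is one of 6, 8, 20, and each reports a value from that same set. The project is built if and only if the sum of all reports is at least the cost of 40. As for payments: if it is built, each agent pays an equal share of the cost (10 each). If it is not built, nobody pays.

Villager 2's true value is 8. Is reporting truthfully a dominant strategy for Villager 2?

Consider the case where Villager 1 reports 6, Villager 3 reports 6 and Villager 4 reports 20.
Truthful report 8: project built, pays 10, utility 8 - 10 = -2.
Report 6 instead: project not built, utility 0.
Since 0 > -2, reporting 6 is strictly better here, so truthful reporting is not dominant.

No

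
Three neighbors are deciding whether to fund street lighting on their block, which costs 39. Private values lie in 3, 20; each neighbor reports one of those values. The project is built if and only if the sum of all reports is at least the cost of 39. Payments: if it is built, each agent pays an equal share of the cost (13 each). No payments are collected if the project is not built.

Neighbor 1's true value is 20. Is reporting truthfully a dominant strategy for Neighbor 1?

Check each profile of the others' reports and compare truth against every alternative report.
Others report (3, 20): truth gives 7, best alternative gives 0.
Others report (20, 3): truth gives 7, best alternative gives 0.
Others report (20, 20): truth gives 7, best alternative gives 7.
Others report (3, 3): truth gives 0, best alternative gives 0.
In every case the truthful report is at least as good as any alternative, so it is a dominant strategy.

Yes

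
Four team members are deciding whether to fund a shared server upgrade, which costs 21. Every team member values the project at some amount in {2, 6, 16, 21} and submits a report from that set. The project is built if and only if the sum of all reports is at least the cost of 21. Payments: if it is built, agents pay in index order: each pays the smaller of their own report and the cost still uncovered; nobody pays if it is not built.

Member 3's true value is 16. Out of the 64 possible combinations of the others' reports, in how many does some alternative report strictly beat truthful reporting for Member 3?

17

Others report (2, 2, 16): truth gives 0; report 2 gives 14 > 0. Violating.
Others report (2, 2, 21): truth gives 0; report 2 gives 14 > 0. Violating.
Others report (2, 6, 16): truth gives 3; report 2 gives 14 > 3. Violating.
Others report (2, 6, 21): truth gives 3; report 2 gives 14 > 3. Violating.
Others report (2, 2, 2): truth gives 0; no alternative beats it.
Others report (2, 2, 6): truth gives 0; no alternative beats it.
(Checking all 64 profiles: 17 have a profitable deviation, 47 do not.)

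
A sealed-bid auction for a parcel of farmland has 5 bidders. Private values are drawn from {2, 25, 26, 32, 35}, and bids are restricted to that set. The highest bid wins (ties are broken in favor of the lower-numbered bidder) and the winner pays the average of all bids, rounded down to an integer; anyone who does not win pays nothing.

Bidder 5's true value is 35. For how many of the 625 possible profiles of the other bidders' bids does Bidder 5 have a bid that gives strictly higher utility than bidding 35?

52

Others bid (2, 2, 2, 2): truth gives 27; bid 25 gives 29 > 27. Violating.
Others bid (2, 2, 2, 25): truth gives 22; bid 26 gives 24 > 22. Violating.
Others bid (2, 2, 2, 26): truth gives 22; bid 32 gives 23 > 22. Violating.
Others bid (2, 2, 25, 2): truth gives 22; bid 26 gives 24 > 22. Violating.
Others bid (2, 2, 2, 32): truth gives 21; no alternative beats it.
Others bid (2, 2, 2, 35): truth gives 0; no alternative beats it.
(Checking all 625 profiles: 52 have a profitable deviation, 573 do not.)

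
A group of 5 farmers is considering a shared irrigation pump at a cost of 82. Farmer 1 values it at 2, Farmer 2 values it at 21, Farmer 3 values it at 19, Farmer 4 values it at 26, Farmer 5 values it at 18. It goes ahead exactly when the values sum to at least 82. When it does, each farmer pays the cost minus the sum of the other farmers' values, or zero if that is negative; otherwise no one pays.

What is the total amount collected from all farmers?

Total value 86 ≥ cost 82, so it is built.
Farmer 1: others sum to 84; max(0, 82 - 84) = 0.
Farmer 2: others sum to 65; max(0, 82 - 65) = 17.
Farmer 3: others sum to 67; max(0, 82 - 67) = 15.
Farmer 4: others sum to 60; max(0, 82 - 60) = 22.
Farmer 5: others sum to 68; max(0, 82 - 68) = 14.
Total collected = 0 + 17 + 15 + 22 + 14 = 68.

68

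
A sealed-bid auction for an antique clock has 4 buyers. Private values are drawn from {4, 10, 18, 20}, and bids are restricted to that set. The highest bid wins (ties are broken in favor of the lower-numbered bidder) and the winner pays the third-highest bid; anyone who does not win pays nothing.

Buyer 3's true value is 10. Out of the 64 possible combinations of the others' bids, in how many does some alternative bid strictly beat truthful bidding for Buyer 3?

Others bid (4, 4, 18): truth gives 0; bid 18 gives 6 > 0. Violating.
Others bid (4, 4, 20): truth gives 0; bid 20 gives 6 > 0. Violating.
Others bid (4, 10, 4): truth gives 0; bid 18 gives 6 > 0. Violating.
Others bid (4, 18, 4): truth gives 0; bid 20 gives 6 > 0. Violating.
Others bid (4, 4, 4): truth gives 6; no alternative beats it.
Others bid (4, 4, 10): truth gives 6; no alternative beats it.
(Checking all 64 profiles: 6 have a profitable deviation, 58 do not.)

6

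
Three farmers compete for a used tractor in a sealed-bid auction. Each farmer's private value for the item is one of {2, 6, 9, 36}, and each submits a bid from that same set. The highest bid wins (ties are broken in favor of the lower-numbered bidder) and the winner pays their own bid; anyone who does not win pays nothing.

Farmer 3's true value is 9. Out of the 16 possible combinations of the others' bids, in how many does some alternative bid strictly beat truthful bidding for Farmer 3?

1

Others bid (2, 2): truth gives 0; bid 6 gives 3 > 0. Violating.
Others bid (2, 6): truth gives 0; no alternative beats it.
Others bid (2, 9): truth gives 0; no alternative beats it.
(Checking all 16 profiles: 1 has a profitable deviation, 15 do not.)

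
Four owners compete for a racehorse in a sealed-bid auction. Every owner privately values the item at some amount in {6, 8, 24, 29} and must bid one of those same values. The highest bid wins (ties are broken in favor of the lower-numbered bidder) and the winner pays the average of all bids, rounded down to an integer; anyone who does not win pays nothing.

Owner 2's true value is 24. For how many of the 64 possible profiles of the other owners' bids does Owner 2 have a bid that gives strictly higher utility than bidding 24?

Others bid (6, 6, 6): truth gives 14; bid 8 gives 18 > 14. Violating.
Others bid (6, 6, 8): truth gives 13; bid 8 gives 17 > 13. Violating.
Others bid (6, 6, 29): truth gives 0; bid 29 gives 7 > 0. Violating.
Others bid (6, 8, 6): truth gives 13; bid 8 gives 17 > 13. Violating.
Others bid (6, 6, 24): truth gives 9; no alternative beats it.
Others bid (6, 8, 24): truth gives 9; no alternative beats it.
(Checking all 64 profiles: 30 have a profitable deviation, 34 do not.)

30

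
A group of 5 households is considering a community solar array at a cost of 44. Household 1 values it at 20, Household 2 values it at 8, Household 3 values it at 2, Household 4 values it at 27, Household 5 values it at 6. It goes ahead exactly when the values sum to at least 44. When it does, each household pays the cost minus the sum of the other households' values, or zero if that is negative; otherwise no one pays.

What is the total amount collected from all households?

Total value 63 ≥ cost 44, so it is built.
Household 1: others sum to 43; max(0, 44 - 43) = 1.
Household 2: others sum to 55; max(0, 44 - 55) = 0.
Household 3: others sum to 61; max(0, 44 - 61) = 0.
Household 4: others sum to 36; max(0, 44 - 36) = 8.
Household 5: others sum to 57; max(0, 44 - 57) = 0.
Total collected = 1 + 0 + 0 + 8 + 0 = 9.

9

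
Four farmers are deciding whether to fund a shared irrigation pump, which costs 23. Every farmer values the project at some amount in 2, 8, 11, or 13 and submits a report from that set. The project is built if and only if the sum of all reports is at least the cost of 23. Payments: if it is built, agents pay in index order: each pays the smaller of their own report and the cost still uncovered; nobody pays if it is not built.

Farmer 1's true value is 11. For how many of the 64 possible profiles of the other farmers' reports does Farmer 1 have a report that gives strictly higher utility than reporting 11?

60

Others report (2, 2, 11): truth gives 0; report 8 gives 3 > 0. Violating.
Others report (2, 2, 13): truth gives 0; report 8 gives 3 > 0. Violating.
Others report (2, 8, 8): truth gives 0; report 8 gives 3 > 0. Violating.
Others report (2, 8, 11): truth gives 0; report 2 gives 9 > 0. Violating.
Others report (2, 2, 2): truth gives 0; no alternative beats it.
Others report (2, 2, 8): truth gives 0; no alternative beats it.
(Checking all 64 profiles: 60 have a profitable deviation, 4 do not.)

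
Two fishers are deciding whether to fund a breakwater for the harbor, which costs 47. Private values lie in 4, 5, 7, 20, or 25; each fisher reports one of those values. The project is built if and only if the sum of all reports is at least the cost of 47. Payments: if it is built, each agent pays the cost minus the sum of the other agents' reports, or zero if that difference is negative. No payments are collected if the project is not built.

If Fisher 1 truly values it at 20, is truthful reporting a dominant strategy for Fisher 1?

Yes

Check each profile of the others' reports and compare truth against every alternative report.
Others report (4): truth gives 0, best alternative gives 0.
Others report (5): truth gives 0, best alternative gives 0.
Others report (7): truth gives 0, best alternative gives 0.
Others report (20): truth gives 0, best alternative gives 0.
Others report (25): truth gives 0, best alternative gives 0.
In every case the truthful report is at least as good as any alternative, so it is a dominant strategy.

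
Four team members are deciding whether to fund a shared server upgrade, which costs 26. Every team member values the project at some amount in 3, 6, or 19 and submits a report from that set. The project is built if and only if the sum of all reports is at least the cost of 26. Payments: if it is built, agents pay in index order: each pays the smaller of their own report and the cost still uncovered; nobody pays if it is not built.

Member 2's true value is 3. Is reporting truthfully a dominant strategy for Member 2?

Check each profile of the others' reports and compare truth against every alternative report.
Others report (3, 3, 19): truth gives 0, best alternative gives -3.
Others report (3, 6, 19): truth gives 0, best alternative gives -3.
Others report (3, 19, 3): truth gives 0, best alternative gives -3.
Others report (3, 19, 6): truth gives 0, best alternative gives -3.
Others report (3, 19, 19): truth gives 0, best alternative gives -3.
Others report (6, 3, 19): truth gives 0, best alternative gives -3.
(Remaining 21 profiles checked similarly; truth is weakly best in each.)
In every case the truthful report is at least as good as any alternative, so it is a dominant strategy.

Yes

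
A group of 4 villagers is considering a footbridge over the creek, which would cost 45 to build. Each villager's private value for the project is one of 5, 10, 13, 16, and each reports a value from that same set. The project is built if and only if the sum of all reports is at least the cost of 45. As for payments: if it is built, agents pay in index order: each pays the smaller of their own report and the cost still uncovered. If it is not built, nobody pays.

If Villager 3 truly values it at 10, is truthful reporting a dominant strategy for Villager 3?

No

Consider the case where Villager 1 reports 10, Villager 2 reports 16 and Villager 4 reports 16.
Truthful report 10: project built, pays 10, utility 10 - 10 = 0.
Report 5 instead: project built, pays 5, utility 10 - 5 = 5.
Since 5 > 0, reporting 5 is strictly better here, so truthful reporting is not dominant.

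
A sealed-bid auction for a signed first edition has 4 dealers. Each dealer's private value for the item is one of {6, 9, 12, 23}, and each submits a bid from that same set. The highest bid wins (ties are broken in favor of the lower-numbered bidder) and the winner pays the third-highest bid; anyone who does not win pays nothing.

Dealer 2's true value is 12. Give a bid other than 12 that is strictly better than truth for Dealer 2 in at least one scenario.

23

Suppose Dealer 1 bids 6, Dealer 3 bids 6 and Dealer 4 bids 23.
Bid 12: loses, pays 0, utility 0.
Bid 23: wins, pays 6, utility 12 - 6 = 6.
So bidding 23 beats truth here (6 > 0).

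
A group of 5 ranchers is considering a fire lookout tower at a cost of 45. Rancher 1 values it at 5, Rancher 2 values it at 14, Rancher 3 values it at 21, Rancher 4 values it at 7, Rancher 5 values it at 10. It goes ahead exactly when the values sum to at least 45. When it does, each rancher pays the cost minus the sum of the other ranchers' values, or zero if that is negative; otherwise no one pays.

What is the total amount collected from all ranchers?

Total value 57 ≥ cost 45, so it is built.
Rancher 1: others sum to 52; max(0, 45 - 52) = 0.
Rancher 2: others sum to 43; max(0, 45 - 43) = 2.
Rancher 3: others sum to 36; max(0, 45 - 36) = 9.
Rancher 4: others sum to 50; max(0, 45 - 50) = 0.
Rancher 5: others sum to 47; max(0, 45 - 47) = 0.
Total collected = 0 + 2 + 9 + 0 + 0 = 11.

11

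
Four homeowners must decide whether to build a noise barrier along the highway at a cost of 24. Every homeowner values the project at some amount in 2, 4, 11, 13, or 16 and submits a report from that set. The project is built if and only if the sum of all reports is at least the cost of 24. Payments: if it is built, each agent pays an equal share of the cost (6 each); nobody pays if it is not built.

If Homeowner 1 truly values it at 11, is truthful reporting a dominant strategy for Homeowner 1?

No

Consider the case where Homeowner 2 reports 2, Homeowner 3 reports 2 and Homeowner 4 reports 4.
Truthful report 11: project not built, utility 0.
Report 16 instead: project built, pays 6, utility 11 - 6 = 5.
Since 5 > 0, reporting 16 is strictly better here, so truthful reporting is not dominant.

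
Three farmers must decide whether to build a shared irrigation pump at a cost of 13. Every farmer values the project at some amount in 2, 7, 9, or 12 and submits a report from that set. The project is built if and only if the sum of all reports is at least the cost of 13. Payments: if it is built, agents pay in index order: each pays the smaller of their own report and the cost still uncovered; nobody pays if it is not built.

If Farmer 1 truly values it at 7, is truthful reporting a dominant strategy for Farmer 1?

Consider the case where Farmer 2 reports 2 and Farmer 3 reports 9.
Truthful report 7: project built, pays 7, utility 7 - 7 = 0.
Report 2 instead: project built, pays 2, utility 7 - 2 = 5.
Since 5 > 0, reporting 2 is strictly better here, so truthful reporting is not dominant.

No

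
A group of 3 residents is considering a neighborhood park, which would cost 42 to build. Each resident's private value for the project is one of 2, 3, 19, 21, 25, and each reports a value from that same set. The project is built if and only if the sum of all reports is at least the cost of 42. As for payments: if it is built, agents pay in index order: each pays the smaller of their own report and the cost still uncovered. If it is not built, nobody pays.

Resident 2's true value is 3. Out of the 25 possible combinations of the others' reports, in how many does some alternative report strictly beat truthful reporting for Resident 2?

8

Others report (19, 21): truth gives 0; report 2 gives 1 > 0. Violating.
Others report (19, 25): truth gives 0; report 2 gives 1 > 0. Violating.
Others report (21, 19): truth gives 0; report 2 gives 1 > 0. Violating.
Others report (21, 21): truth gives 0; report 2 gives 1 > 0. Violating.
Others report (2, 2): truth gives 0; no alternative beats it.
Others report (2, 3): truth gives 0; no alternative beats it.
(Checking all 25 profiles: 8 have a profitable deviation, 17 do not.)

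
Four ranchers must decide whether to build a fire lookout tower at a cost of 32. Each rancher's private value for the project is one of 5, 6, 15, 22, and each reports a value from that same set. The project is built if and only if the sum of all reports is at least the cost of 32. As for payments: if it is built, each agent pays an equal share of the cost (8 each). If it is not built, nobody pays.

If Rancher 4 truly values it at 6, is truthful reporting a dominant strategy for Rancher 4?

Consider the case where Rancher 1 reports 5, Rancher 2 reports 6 and Rancher 3 reports 15.
Truthful report 6: project built, pays 8, utility 6 - 8 = -2.
Report 5 instead: project not built, utility 0.
Since 0 > -2, reporting 5 is strictly better here, so truthful reporting is not dominant.

No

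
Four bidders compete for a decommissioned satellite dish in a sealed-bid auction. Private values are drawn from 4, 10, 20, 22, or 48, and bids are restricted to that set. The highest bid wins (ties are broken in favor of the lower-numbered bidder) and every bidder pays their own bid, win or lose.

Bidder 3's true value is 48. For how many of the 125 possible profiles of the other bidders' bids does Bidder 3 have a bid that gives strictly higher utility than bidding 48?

81

Others bid (4, 4, 4): truth gives 0; bid 10 gives 38 > 0. Violating.
Others bid (4, 4, 10): truth gives 0; bid 10 gives 38 > 0. Violating.
Others bid (4, 4, 20): truth gives 0; bid 20 gives 28 > 0. Violating.
Others bid (4, 4, 22): truth gives 0; bid 22 gives 26 > 0. Violating.
Others bid (4, 4, 48): truth gives 0; no alternative beats it.
Others bid (4, 10, 48): truth gives 0; no alternative beats it.
(Checking all 125 profiles: 81 have a profitable deviation, 44 do not.)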